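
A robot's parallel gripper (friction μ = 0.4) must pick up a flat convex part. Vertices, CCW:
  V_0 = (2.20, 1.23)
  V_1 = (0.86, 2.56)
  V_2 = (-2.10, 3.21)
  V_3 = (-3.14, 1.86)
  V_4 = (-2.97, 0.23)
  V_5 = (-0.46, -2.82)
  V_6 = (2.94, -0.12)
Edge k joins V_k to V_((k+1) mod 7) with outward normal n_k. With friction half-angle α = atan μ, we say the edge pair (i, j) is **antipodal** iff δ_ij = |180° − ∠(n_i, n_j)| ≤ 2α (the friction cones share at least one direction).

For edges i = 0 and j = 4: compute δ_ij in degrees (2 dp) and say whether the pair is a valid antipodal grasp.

α = atan 0.4 = 21.80°;  2α = 43.60°
edge 0: e_0 = (-1.34, +1.33);  n_0 = (+0.7045, +0.7098)
edge 4: e_4 = (+2.51, -3.05);  n_4 = (-0.7721, -0.6354)
∠(n_0, n_4) = 174.24°
δ = |180° − 174.24°| = 5.76°
5.76° ≤ 2α = 43.60°  →  valid

δ = 5.76°, valid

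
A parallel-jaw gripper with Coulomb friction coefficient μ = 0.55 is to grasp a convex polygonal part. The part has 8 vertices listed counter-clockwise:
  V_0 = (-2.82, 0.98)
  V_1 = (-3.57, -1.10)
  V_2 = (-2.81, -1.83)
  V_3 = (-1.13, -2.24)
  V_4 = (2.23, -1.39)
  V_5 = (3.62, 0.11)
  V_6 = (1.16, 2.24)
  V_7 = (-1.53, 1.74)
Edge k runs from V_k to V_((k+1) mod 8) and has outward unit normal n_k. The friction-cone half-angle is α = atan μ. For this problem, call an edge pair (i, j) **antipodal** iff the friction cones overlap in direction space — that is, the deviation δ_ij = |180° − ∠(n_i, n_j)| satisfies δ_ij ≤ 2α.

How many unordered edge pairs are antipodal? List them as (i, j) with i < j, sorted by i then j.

count = 12; pairs: (0,3), (0,4), (1,5), (1,6), (2,5), (2,6), (2,7), (3,5), (3,6), (3,7), (4,6), (4,7)

α = atan 0.55 = 28.81°;  2α = 57.62°
n_0 = (-0.9407, +0.3392)
n_1 = (-0.6927, -0.7212)
n_2 = (-0.2371, -0.9715)
n_3 = (+0.2453, -0.9695)
n_4 = (+0.7335, -0.6797)
n_5 = (+0.6546, +0.7560)
n_6 = (-0.1827, +0.9832)
n_7 = (-0.5076, +0.8616)
  (0,1): δ = 114.02°  ·
  (0,2): δ = 83.89°  ·
  (0,3): δ = 55.98°  ✓
  (0,4): δ = 22.99°  ✓
  (0,5): δ = 68.94°  ·
  (0,6): δ = 120.36°  ·
  (0,7): δ = 140.33°  ·
  (1,2): δ = 149.87°  ·
  (1,3): δ = 121.96°  ·
  (1,4): δ = 88.97°  ·
  (1,5): δ = 2.96°  ✓
  (1,6): δ = 54.38°  ✓
  (1,7): δ = 74.35°  ·
  (2,3): δ = 152.09°  ·
  (2,4): δ = 119.11°  ·
  (2,5): δ = 27.17°  ✓
  (2,6): δ = 24.24°  ✓
  (2,7): δ = 44.22°  ✓
  (3,4): δ = 147.02°  ·
  (3,5): δ = 55.08°  ✓
  (3,6): δ = 3.67°  ✓
  (3,7): δ = 16.31°  ✓
  (4,5): δ = 88.07°  ·
  (4,6): δ = 36.65°  ✓
  (4,7): δ = 16.68°  ✓
  (5,6): δ = 128.58°  ·
  (5,7): δ = 108.61°  ·
  (6,7): δ = 160.03°  ·
antipodal pairs: 12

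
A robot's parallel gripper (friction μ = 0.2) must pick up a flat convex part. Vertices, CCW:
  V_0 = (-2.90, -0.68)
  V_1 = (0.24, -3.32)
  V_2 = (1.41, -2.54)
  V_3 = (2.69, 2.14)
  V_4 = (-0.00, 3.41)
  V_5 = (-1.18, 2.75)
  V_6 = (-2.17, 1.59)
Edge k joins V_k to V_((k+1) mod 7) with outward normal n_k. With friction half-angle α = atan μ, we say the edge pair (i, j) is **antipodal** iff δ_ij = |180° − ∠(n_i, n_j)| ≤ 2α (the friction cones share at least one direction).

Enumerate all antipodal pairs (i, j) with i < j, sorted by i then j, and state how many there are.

α = atan 0.2 = 11.31°;  2α = 22.62°
n_0 = (-0.6435, -0.7654)
n_1 = (+0.5547, -0.8321)
n_2 = (+0.9646, -0.2638)
n_3 = (+0.4269, +0.9043)
n_4 = (-0.4882, +0.8728)
n_5 = (-0.7606, +0.6492)
n_6 = (-0.9520, +0.3061)
  (0,1): δ = 106.25°  ·
  (0,2): δ = 65.24°  ·
  (0,3): δ = 14.78°  ✓
  (0,4): δ = 69.28°  ·
  (0,5): δ = 89.58°  ·
  (0,6): δ = 112.23°  ·
  (1,2): δ = 138.99°  ·
  (1,3): δ = 58.96°  ·
  (1,4): δ = 4.47°  ✓
  (1,5): δ = 15.83°  ✓
  (1,6): δ = 38.48°  ·
  (2,3): δ = 99.98°  ·
  (2,4): δ = 45.48°  ·
  (2,5): δ = 25.18°  ·
  (2,6): δ = 2.53°  ✓
  (3,4): δ = 125.51°  ·
  (3,5): δ = 105.21°  ·
  (3,6): δ = 82.55°  ·
  (4,5): δ = 159.70°  ·
  (4,6): δ = 137.05°  ·
  (5,6): δ = 157.35°  ·
antipodal pairs: 4

count = 4; pairs: (0,3), (1,4), (1,5), (2,6)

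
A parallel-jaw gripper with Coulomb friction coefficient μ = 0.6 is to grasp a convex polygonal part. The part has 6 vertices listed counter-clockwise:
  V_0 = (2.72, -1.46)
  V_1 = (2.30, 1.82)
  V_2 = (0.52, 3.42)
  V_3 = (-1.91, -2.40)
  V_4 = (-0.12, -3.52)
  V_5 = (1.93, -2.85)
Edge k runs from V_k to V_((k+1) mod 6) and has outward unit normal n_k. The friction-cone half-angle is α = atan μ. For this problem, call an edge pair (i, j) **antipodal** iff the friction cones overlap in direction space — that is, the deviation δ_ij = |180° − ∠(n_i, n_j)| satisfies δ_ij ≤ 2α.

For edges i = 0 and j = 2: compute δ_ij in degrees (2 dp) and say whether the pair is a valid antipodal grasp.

α = atan 0.6 = 30.96°;  2α = 61.93°
edge 0: e_0 = (-0.42, +3.28);  n_0 = (+0.9919, +0.1270)
edge 2: e_2 = (-2.43, -5.82);  n_2 = (-0.9228, +0.3853)
∠(n_0, n_2) = 150.04°
δ = |180° − 150.04°| = 29.96°
29.96° ≤ 2α = 61.93°  →  valid

δ = 29.96°, valid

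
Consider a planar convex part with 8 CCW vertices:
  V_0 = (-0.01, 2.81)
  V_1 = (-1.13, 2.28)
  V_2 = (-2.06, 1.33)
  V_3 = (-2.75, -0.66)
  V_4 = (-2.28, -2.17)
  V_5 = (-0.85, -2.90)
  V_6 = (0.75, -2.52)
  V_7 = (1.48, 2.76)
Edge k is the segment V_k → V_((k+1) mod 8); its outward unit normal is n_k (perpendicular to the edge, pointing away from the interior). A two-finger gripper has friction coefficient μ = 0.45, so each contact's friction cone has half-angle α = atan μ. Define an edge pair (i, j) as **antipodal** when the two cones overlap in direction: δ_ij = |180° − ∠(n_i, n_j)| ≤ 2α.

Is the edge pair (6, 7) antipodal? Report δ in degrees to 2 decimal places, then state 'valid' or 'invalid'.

α = atan 0.45 = 24.23°;  2α = 48.46°
edge 6: e_6 = (+0.73, +5.28);  n_6 = (+0.9906, -0.1370)
edge 7: e_7 = (-1.49, +0.05);  n_7 = (+0.0335, +0.9994)
∠(n_6, n_7) = 95.95°
δ = |180° − 95.95°| = 84.05°
84.05° > 2α = 48.46°  →  invalid

δ = 84.05°, invalid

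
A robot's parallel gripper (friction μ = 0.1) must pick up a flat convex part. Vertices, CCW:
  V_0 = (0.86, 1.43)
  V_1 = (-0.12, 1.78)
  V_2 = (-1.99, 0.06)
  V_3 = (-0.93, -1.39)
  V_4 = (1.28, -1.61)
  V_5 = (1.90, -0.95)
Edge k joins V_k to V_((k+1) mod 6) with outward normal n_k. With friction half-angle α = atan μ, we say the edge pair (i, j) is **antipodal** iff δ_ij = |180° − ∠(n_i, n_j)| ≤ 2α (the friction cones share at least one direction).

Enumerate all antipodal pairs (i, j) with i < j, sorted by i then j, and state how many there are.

α = atan 0.1 = 5.71°;  2α = 11.42°
n_0 = (+0.3363, +0.9417)
n_1 = (-0.6770, +0.7360)
n_2 = (-0.8073, -0.5902)
n_3 = (-0.0991, -0.9951)
n_4 = (+0.7288, -0.6847)
n_5 = (+0.9163, +0.4004)
  (0,1): δ = 117.74°  ·
  (0,2): δ = 34.18°  ·
  (0,3): δ = 13.97°  ·
  (0,4): δ = 66.44°  ·
  (0,5): δ = 133.26°  ·
  (1,2): δ = 96.44°  ·
  (1,3): δ = 48.29°  ·
  (1,4): δ = 4.18°  ✓
  (1,5): δ = 71.00°  ·
  (2,3): δ = 131.85°  ·
  (2,4): δ = 79.38°  ·
  (2,5): δ = 12.56°  ·
  (3,4): δ = 127.53°  ·
  (3,5): δ = 60.71°  ·
  (4,5): δ = 113.19°  ·
antipodal pairs: 1

count = 1; pairs: (1,4)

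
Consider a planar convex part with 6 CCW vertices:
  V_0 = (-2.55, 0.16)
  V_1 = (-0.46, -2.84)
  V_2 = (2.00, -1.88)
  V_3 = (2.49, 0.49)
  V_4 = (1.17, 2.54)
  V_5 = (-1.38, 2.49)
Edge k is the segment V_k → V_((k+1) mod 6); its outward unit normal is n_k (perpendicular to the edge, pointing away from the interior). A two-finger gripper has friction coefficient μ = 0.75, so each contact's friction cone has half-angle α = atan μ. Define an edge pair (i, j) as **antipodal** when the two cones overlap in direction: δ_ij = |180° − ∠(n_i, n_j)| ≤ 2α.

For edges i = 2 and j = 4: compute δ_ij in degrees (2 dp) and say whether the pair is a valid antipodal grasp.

α = atan 0.75 = 36.87°;  2α = 73.74°
edge 2: e_2 = (+0.49, +2.37);  n_2 = (+0.9793, -0.2025)
edge 4: e_4 = (-2.55, -0.05);  n_4 = (-0.0196, +0.9998)
∠(n_2, n_4) = 102.80°
δ = |180° − 102.80°| = 77.20°
77.20° > 2α = 73.74°  →  invalid

δ = 77.20°, invalid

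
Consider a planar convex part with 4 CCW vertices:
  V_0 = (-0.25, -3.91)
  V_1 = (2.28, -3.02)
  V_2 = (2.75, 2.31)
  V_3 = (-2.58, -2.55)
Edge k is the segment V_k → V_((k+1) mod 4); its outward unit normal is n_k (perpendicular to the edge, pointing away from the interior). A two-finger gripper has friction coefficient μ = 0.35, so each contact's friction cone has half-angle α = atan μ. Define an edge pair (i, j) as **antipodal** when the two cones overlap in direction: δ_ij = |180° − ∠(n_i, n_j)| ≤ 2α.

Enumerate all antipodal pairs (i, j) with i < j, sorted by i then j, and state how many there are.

count = 1; pairs: (0,2)

α = atan 0.35 = 19.29°;  2α = 38.58°
n_0 = (+0.3318, -0.9433)
n_1 = (+0.9961, -0.0878)
n_2 = (-0.6738, +0.7389)
n_3 = (-0.5041, -0.8636)
  (0,1): δ = 114.42°  ·
  (0,2): δ = 22.98°  ✓
  (0,3): δ = 130.35°  ·
  (1,2): δ = 42.60°  ·
  (1,3): δ = 64.77°  ·
  (2,3): δ = 72.63°  ·
antipodal pairs: 1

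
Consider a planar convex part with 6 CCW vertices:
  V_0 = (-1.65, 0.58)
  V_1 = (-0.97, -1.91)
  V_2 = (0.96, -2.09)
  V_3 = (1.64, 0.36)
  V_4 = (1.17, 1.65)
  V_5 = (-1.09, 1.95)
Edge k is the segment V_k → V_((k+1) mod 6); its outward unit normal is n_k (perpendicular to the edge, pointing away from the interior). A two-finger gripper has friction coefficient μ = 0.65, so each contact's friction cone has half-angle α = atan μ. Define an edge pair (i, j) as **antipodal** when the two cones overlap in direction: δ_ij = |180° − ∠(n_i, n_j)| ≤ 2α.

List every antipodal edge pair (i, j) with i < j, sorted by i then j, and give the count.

count = 6; pairs: (0,2), (0,3), (1,3), (1,4), (2,5), (3,5)

α = atan 0.65 = 33.02°;  2α = 66.05°
n_0 = (-0.9647, -0.2634)
n_1 = (-0.0929, -0.9957)
n_2 = (+0.9636, -0.2674)
n_3 = (+0.9396, +0.3423)
n_4 = (+0.1316, +0.9913)
n_5 = (-0.9257, +0.3784)
  (0,1): δ = 110.60°  ·
  (0,2): δ = 30.79°  ✓
  (0,3): δ = 4.74°  ✓
  (0,4): δ = 67.16°  ·
  (0,5): δ = 142.49°  ·
  (1,2): δ = 100.18°  ·
  (1,3): δ = 64.65°  ✓
  (1,4): δ = 2.23°  ✓
  (1,5): δ = 73.10°  ·
  (2,3): δ = 144.47°  ·
  (2,4): δ = 82.05°  ·
  (2,5): δ = 6.72°  ✓
  (3,4): δ = 117.58°  ·
  (3,5): δ = 42.25°  ✓
  (4,5): δ = 104.67°  ·
antipodal pairs: 6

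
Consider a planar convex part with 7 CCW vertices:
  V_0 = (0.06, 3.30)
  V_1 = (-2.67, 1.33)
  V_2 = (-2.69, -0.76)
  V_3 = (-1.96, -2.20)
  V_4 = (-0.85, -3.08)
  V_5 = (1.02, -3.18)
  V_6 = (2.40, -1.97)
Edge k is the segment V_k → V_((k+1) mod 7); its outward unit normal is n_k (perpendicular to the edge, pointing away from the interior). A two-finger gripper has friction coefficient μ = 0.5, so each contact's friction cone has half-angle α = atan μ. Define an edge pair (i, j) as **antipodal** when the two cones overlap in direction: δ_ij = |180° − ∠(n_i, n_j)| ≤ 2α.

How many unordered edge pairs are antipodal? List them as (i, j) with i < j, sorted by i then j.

α = atan 0.5 = 26.57°;  2α = 53.13°
n_0 = (-0.5852, +0.8109)
n_1 = (-1.0000, +0.0096)
n_2 = (-0.8919, -0.4522)
n_3 = (-0.6212, -0.7836)
n_4 = (-0.0534, -0.9986)
n_5 = (+0.6593, -0.7519)
n_6 = (+0.9140, +0.4058)
  (0,1): δ = 126.36°  ·
  (0,2): δ = 98.93°  ·
  (0,3): δ = 74.22°  ·
  (0,4): δ = 38.88°  ✓
  (0,5): δ = 5.43°  ✓
  (0,6): δ = 78.13°  ·
  (1,2): δ = 152.57°  ·
  (1,3): δ = 127.86°  ·
  (1,4): δ = 92.51°  ·
  (1,5): δ = 48.21°  ✓
  (1,6): δ = 24.49°  ✓
  (2,3): δ = 155.29°  ·
  (2,4): δ = 119.94°  ·
  (2,5): δ = 75.64°  ·
  (2,6): δ = 2.94°  ✓
  (3,4): δ = 144.65°  ·
  (3,5): δ = 100.35°  ·
  (3,6): δ = 27.65°  ✓
  (4,5): δ = 135.69°  ·
  (4,6): δ = 63.00°  ·
  (5,6): δ = 107.30°  ·
antipodal pairs: 6

count = 6; pairs: (0,4), (0,5), (1,5), (1,6), (2,6), (3,6)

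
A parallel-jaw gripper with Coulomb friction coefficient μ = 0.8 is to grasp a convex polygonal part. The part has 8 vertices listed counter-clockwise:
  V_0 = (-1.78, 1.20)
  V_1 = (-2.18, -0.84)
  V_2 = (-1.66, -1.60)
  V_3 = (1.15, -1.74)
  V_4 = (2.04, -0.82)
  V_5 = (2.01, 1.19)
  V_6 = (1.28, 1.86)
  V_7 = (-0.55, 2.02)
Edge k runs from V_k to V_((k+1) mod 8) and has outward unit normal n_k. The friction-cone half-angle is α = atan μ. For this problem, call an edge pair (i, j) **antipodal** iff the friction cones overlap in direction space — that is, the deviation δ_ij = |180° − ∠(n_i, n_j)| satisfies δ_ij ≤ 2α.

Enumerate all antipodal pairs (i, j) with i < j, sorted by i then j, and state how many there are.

α = atan 0.8 = 38.66°;  2α = 77.32°
n_0 = (-0.9813, +0.1924)
n_1 = (-0.8253, -0.5647)
n_2 = (-0.0498, -0.9988)
n_3 = (+0.7187, -0.6953)
n_4 = (+0.9999, +0.0149)
n_5 = (+0.6762, +0.7367)
n_6 = (+0.0871, +0.9962)
n_7 = (-0.5547, +0.8321)
  (0,1): δ = 134.53°  ·
  (0,2): δ = 81.76°  ·
  (0,3): δ = 32.96°  ✓
  (0,4): δ = 11.95°  ✓
  (0,5): δ = 58.55°  ✓
  (0,6): δ = 96.10°  ·
  (0,7): δ = 134.78°  ·
  (1,2): δ = 127.23°  ·
  (1,3): δ = 78.43°  ·
  (1,4): δ = 33.53°  ✓
  (1,5): δ = 13.07°  ✓
  (1,6): δ = 50.62°  ✓
  (1,7): δ = 89.31°  ·
  (2,3): δ = 131.20°  ·
  (2,4): δ = 86.29°  ·
  (2,5): δ = 39.69°  ✓
  (2,6): δ = 2.14°  ✓
  (2,7): δ = 36.54°  ✓
  (3,4): δ = 135.09°  ·
  (3,5): δ = 88.50°  ·
  (3,6): δ = 50.95°  ✓
  (3,7): δ = 12.26°  ✓
  (4,5): δ = 133.40°  ·
  (4,6): δ = 95.85°  ·
  (4,7): δ = 57.17°  ✓
  (5,6): δ = 142.45°  ·
  (5,7): δ = 103.76°  ·
  (6,7): δ = 141.31°  ·
antipodal pairs: 12

count = 12; pairs: (0,3), (0,4), (0,5), (1,4), (1,5), (1,6), (2,5), (2,6), (2,7), (3,6), (3,7), (4,7)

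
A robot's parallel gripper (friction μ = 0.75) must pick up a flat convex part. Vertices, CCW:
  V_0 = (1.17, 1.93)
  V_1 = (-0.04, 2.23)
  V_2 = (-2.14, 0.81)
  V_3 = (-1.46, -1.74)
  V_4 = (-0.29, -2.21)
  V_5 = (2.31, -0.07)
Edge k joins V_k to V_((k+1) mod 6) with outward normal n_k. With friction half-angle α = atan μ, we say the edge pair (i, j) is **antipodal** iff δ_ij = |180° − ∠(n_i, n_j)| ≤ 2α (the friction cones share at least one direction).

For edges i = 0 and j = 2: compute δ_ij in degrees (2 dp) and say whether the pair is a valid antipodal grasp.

δ = 61.14°, valid

α = atan 0.75 = 36.87°;  2α = 73.74°
edge 0: e_0 = (-1.21, +0.30);  n_0 = (+0.2406, +0.9706)
edge 2: e_2 = (+0.68, -2.55);  n_2 = (-0.9662, -0.2577)
∠(n_0, n_2) = 118.86°
δ = |180° − 118.86°| = 61.14°
61.14° ≤ 2α = 73.74°  →  valid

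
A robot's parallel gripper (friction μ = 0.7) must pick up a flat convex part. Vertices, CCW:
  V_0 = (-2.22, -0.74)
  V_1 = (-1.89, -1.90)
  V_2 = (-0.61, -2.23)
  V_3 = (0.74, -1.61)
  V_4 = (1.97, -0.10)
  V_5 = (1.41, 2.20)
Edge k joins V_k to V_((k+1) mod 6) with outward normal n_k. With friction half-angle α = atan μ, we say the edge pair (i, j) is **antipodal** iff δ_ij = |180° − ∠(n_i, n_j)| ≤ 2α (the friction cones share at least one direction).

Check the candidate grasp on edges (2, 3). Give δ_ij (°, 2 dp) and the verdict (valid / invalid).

α = atan 0.7 = 34.99°;  2α = 69.98°
edge 2: e_2 = (+1.35, +0.62);  n_2 = (+0.4173, -0.9087)
edge 3: e_3 = (+1.23, +1.51);  n_3 = (+0.7753, -0.6316)
∠(n_2, n_3) = 26.17°
δ = |180° − 26.17°| = 153.83°
153.83° > 2α = 69.98°  →  invalid

δ = 153.83°, invalid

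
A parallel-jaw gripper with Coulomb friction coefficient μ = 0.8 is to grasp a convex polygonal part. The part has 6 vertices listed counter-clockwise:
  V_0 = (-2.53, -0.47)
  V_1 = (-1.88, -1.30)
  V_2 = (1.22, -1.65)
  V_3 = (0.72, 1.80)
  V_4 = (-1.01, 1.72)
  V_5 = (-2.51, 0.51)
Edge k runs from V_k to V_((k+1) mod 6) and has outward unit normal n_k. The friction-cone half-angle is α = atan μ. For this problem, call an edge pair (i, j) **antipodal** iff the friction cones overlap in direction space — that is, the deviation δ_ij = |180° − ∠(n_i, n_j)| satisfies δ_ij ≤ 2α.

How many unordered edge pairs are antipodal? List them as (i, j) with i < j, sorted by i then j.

count = 7; pairs: (0,2), (0,3), (1,2), (1,3), (1,4), (2,4), (2,5)

α = atan 0.8 = 38.66°;  2α = 77.32°
n_0 = (-0.7873, -0.6166)
n_1 = (-0.1122, -0.9937)
n_2 = (+0.9897, +0.1434)
n_3 = (-0.0462, +0.9989)
n_4 = (-0.6279, +0.7783)
n_5 = (-0.9998, +0.0204)
  (0,1): δ = 134.51°  ·
  (0,2): δ = 29.82°  ✓
  (0,3): δ = 54.58°  ✓
  (0,4): δ = 90.83°  ·
  (0,5): δ = 140.77°  ·
  (1,2): δ = 75.31°  ✓
  (1,3): δ = 9.09°  ✓
  (1,4): δ = 45.33°  ✓
  (1,5): δ = 95.27°  ·
  (2,3): δ = 95.60°  ·
  (2,4): δ = 59.35°  ✓
  (2,5): δ = 9.42°  ✓
  (3,4): δ = 143.76°  ·
  (3,5): δ = 93.82°  ·
  (4,5): δ = 130.06°  ·
antipodal pairs: 7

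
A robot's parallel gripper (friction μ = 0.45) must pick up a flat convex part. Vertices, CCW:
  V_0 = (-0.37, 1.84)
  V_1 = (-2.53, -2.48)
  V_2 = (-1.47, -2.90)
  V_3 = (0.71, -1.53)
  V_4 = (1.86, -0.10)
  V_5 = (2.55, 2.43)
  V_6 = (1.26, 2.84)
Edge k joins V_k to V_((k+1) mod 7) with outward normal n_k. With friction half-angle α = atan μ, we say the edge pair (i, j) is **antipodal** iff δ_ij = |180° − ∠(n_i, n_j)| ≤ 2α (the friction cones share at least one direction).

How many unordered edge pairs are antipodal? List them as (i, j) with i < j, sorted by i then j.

count = 7; pairs: (0,2), (0,3), (0,4), (1,5), (2,6), (3,6), (4,6)

α = atan 0.45 = 24.23°;  2α = 48.46°
n_0 = (-0.8944, +0.4472)
n_1 = (-0.3684, -0.9297)
n_2 = (+0.5321, -0.8467)
n_3 = (+0.7793, -0.6267)
n_4 = (+0.9648, -0.2631)
n_5 = (+0.3029, +0.9530)
n_6 = (-0.5229, +0.8524)
  (0,1): δ = 85.05°  ·
  (0,2): δ = 31.29°  ✓
  (0,3): δ = 12.24°  ✓
  (0,4): δ = 11.31°  ✓
  (0,5): δ = 98.93°  ·
  (0,6): δ = 148.09°  ·
  (1,2): δ = 126.24°  ·
  (1,3): δ = 107.19°  ·
  (1,4): δ = 83.64°  ·
  (1,5): δ = 3.98°  ✓
  (1,6): δ = 53.14°  ·
  (2,3): δ = 160.95°  ·
  (2,4): δ = 137.40°  ·
  (2,5): δ = 49.78°  ·
  (2,6): δ = 0.62°  ✓
  (3,4): δ = 156.45°  ·
  (3,5): δ = 68.83°  ·
  (3,6): δ = 19.66°  ✓
  (4,5): δ = 92.38°  ·
  (4,6): δ = 43.22°  ✓
  (5,6): δ = 130.84°  ·
antipodal pairs: 7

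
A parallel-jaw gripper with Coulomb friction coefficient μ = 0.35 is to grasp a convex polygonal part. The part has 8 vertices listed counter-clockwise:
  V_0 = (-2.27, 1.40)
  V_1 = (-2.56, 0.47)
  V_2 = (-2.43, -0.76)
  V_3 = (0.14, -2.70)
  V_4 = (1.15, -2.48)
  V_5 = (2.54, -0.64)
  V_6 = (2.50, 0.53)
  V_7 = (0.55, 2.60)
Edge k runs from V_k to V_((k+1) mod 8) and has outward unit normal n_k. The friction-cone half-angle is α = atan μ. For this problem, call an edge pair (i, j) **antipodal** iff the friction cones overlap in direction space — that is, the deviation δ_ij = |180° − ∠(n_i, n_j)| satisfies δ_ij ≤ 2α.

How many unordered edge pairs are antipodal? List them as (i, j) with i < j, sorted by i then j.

α = atan 0.35 = 19.29°;  2α = 38.58°
n_0 = (-0.9547, +0.2977)
n_1 = (-0.9945, -0.1051)
n_2 = (-0.6025, -0.7981)
n_3 = (+0.2128, -0.9771)
n_4 = (+0.7979, -0.6028)
n_5 = (+0.9994, +0.0342)
n_6 = (+0.7279, +0.6857)
n_7 = (-0.3916, +0.9202)
  (0,1): δ = 156.65°  ·
  (0,2): δ = 109.73°  ·
  (0,3): δ = 60.39°  ·
  (0,4): δ = 19.75°  ✓
  (0,5): δ = 19.28°  ✓
  (0,6): δ = 60.61°  ·
  (0,7): δ = 130.37°  ·
  (1,2): δ = 133.08°  ·
  (1,3): δ = 83.74°  ·
  (1,4): δ = 43.10°  ·
  (1,5): δ = 4.08°  ✓
  (1,6): δ = 37.26°  ✓
  (1,7): δ = 107.02°  ·
  (2,3): δ = 130.66°  ·
  (2,4): δ = 90.02°  ·
  (2,5): δ = 50.99°  ·
  (2,6): δ = 9.66°  ✓
  (2,7): δ = 60.10°  ·
  (3,4): δ = 139.36°  ·
  (3,5): δ = 100.33°  ·
  (3,6): δ = 59.00°  ·
  (3,7): δ = 10.76°  ✓
  (4,5): δ = 140.97°  ·
  (4,6): δ = 99.64°  ·
  (4,7): δ = 29.88°  ✓
  (5,6): δ = 138.67°  ·
  (5,7): δ = 68.91°  ·
  (6,7): δ = 110.24°  ·
antipodal pairs: 7

count = 7; pairs: (0,4), (0,5), (1,5), (1,6), (2,6), (3,7), (4,7)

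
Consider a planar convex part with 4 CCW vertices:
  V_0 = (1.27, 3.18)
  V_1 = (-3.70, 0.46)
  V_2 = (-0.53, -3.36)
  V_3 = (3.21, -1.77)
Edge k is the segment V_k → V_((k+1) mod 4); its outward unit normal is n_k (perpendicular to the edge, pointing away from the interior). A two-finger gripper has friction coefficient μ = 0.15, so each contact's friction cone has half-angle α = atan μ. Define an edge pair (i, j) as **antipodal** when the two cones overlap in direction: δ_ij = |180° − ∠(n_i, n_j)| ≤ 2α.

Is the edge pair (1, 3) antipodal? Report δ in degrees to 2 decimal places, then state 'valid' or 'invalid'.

α = atan 0.15 = 8.53°;  2α = 17.06°
edge 1: e_1 = (+3.17, -3.82);  n_1 = (-0.7695, -0.6386)
edge 3: e_3 = (-1.94, +4.95);  n_3 = (+0.9310, +0.3649)
∠(n_1, n_3) = 161.71°
δ = |180° − 161.71°| = 18.29°
18.29° > 2α = 17.06°  →  invalid

δ = 18.29°, invalid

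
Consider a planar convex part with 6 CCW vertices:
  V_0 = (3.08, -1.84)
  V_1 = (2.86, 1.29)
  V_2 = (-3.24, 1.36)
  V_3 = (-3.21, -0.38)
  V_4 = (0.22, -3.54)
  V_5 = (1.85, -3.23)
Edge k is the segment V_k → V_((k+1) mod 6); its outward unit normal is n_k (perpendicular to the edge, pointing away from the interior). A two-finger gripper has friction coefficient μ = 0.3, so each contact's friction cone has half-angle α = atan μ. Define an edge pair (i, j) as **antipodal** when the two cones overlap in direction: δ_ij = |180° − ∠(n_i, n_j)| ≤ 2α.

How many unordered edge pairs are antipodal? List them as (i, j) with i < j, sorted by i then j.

count = 2; pairs: (0,2), (1,4)

α = atan 0.3 = 16.70°;  2α = 33.40°
n_0 = (+0.9975, +0.0701)
n_1 = (+0.0115, +0.9999)
n_2 = (-0.9999, -0.0172)
n_3 = (-0.6776, -0.7355)
n_4 = (+0.1868, -0.9824)
n_5 = (+0.7489, -0.6627)
  (0,1): δ = 94.68°  ·
  (0,2): δ = 3.03°  ✓
  (0,3): δ = 43.33°  ·
  (0,4): δ = 96.75°  ·
  (0,5): δ = 134.47°  ·
  (1,2): δ = 88.35°  ·
  (1,3): δ = 42.00°  ·
  (1,4): δ = 11.43°  ✓
  (1,5): δ = 49.15°  ·
  (2,3): δ = 133.64°  ·
  (2,4): δ = 80.22°  ·
  (2,5): δ = 42.49°  ·
  (3,4): δ = 126.58°  ·
  (3,5): δ = 88.85°  ·
  (4,5): δ = 142.27°  ·
antipodal pairs: 2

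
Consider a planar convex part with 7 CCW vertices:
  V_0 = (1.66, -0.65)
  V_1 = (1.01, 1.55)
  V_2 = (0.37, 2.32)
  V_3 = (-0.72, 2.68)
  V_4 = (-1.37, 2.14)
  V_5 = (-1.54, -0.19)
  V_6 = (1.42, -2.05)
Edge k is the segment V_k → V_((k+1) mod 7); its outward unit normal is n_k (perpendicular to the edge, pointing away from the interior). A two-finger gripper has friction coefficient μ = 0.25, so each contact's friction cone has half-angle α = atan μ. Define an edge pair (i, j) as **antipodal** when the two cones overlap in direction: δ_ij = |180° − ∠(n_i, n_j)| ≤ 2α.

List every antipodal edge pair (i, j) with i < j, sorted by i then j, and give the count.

count = 4; pairs: (0,4), (1,5), (2,5), (4,6)

α = atan 0.25 = 14.04°;  2α = 28.07°
n_0 = (+0.9590, +0.2833)
n_1 = (+0.7690, +0.6392)
n_2 = (+0.3136, +0.9496)
n_3 = (-0.6390, +0.7692)
n_4 = (-0.9973, +0.0728)
n_5 = (-0.5321, -0.8467)
n_6 = (+0.9856, -0.1690)
  (0,1): δ = 156.73°  ·
  (0,2): δ = 124.74°  ·
  (0,3): δ = 66.74°  ·
  (0,4): δ = 20.63°  ✓
  (0,5): δ = 41.40°  ·
  (0,6): δ = 153.81°  ·
  (1,2): δ = 148.01°  ·
  (1,3): δ = 90.01°  ·
  (1,4): δ = 43.91°  ·
  (1,5): δ = 18.12°  ✓
  (1,6): δ = 130.54°  ·
  (2,3): δ = 122.00°  ·
  (2,4): δ = 75.90°  ·
  (2,5): δ = 13.87°  ✓
  (2,6): δ = 98.55°  ·
  (3,4): δ = 133.89°  ·
  (3,5): δ = 71.86°  ·
  (3,6): δ = 40.55°  ·
  (4,5): δ = 117.97°  ·
  (4,6): δ = 5.55°  ✓
  (5,6): δ = 67.58°  ·
antipodal pairs: 4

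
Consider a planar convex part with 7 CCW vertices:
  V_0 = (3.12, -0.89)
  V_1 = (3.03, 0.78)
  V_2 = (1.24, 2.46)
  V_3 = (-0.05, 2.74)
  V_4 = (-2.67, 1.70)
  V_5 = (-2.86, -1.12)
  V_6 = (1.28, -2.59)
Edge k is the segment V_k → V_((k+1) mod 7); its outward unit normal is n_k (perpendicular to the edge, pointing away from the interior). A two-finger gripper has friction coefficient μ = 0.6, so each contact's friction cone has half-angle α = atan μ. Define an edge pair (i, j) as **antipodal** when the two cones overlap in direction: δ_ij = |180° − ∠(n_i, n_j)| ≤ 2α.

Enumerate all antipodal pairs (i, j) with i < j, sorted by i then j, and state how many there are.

count = 8; pairs: (0,4), (1,4), (1,5), (2,5), (2,6), (3,5), (3,6), (4,6)

α = atan 0.6 = 30.96°;  2α = 61.93°
n_0 = (+0.9986, +0.0538)
n_1 = (+0.6843, +0.7292)
n_2 = (+0.2121, +0.9772)
n_3 = (-0.3689, +0.9295)
n_4 = (-0.9977, +0.0672)
n_5 = (-0.3346, -0.9424)
n_6 = (+0.6786, -0.7345)
  (0,1): δ = 136.27°  ·
  (0,2): δ = 105.33°  ·
  (0,3): δ = 71.43°  ·
  (0,4): δ = 6.94°  ✓
  (0,5): δ = 67.37°  ·
  (0,6): δ = 129.65°  ·
  (1,2): δ = 149.06°  ·
  (1,3): δ = 115.17°  ·
  (1,4): δ = 50.67°  ✓
  (1,5): δ = 23.64°  ✓
  (1,6): δ = 85.92°  ·
  (2,3): δ = 146.10°  ·
  (2,4): δ = 81.61°  ·
  (2,5): δ = 7.30°  ✓
  (2,6): δ = 54.98°  ✓
  (3,4): δ = 115.50°  ·
  (3,5): δ = 41.20°  ✓
  (3,6): δ = 21.08°  ✓
  (4,5): δ = 105.69°  ·
  (4,6): δ = 43.41°  ✓
  (5,6): δ = 117.72°  ·
antipodal pairs: 8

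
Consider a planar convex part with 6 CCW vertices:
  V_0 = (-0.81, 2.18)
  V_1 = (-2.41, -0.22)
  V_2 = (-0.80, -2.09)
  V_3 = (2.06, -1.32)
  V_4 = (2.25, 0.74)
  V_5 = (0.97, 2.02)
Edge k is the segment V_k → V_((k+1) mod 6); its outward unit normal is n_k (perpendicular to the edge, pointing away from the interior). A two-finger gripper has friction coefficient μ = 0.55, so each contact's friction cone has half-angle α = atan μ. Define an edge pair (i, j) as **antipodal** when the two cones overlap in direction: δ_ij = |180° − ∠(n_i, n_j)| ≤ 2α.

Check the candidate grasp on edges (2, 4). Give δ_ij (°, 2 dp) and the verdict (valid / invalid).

δ = 60.07°, invalid

α = atan 0.55 = 28.81°;  2α = 57.62°
edge 2: e_2 = (+2.86, +0.77);  n_2 = (+0.2600, -0.9656)
edge 4: e_4 = (-1.28, +1.28);  n_4 = (+0.7071, +0.7071)
∠(n_2, n_4) = 119.93°
δ = |180° − 119.93°| = 60.07°
60.07° > 2α = 57.62°  →  invalid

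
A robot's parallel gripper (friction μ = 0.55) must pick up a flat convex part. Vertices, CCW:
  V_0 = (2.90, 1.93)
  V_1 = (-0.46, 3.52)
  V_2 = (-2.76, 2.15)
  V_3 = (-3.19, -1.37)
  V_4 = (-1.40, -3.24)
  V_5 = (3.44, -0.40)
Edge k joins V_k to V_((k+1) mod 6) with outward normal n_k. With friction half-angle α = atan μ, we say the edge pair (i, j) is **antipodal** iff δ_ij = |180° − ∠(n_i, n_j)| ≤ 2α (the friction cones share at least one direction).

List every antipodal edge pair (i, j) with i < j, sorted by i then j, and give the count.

α = atan 0.55 = 28.81°;  2α = 57.62°
n_0 = (+0.4277, +0.9039)
n_1 = (-0.5117, +0.8591)
n_2 = (-0.9926, +0.1213)
n_3 = (-0.7224, -0.6915)
n_4 = (+0.5061, -0.8625)
n_5 = (+0.9742, +0.2258)
  (0,1): δ = 123.90°  ·
  (0,2): δ = 71.64°  ·
  (0,3): δ = 20.93°  ✓
  (0,4): δ = 55.73°  ✓
  (0,5): δ = 128.37°  ·
  (1,2): δ = 127.74°  ·
  (1,3): δ = 77.03°  ·
  (1,4): δ = 0.38°  ✓
  (1,5): δ = 72.27°  ·
  (2,3): δ = 129.29°  ·
  (2,4): δ = 52.63°  ✓
  (2,5): δ = 20.01°  ✓
  (3,4): δ = 103.34°  ·
  (3,5): δ = 30.70°  ✓
  (4,5): δ = 107.35°  ·
antipodal pairs: 6

count = 6; pairs: (0,3), (0,4), (1,4), (2,4), (2,5), (3,5)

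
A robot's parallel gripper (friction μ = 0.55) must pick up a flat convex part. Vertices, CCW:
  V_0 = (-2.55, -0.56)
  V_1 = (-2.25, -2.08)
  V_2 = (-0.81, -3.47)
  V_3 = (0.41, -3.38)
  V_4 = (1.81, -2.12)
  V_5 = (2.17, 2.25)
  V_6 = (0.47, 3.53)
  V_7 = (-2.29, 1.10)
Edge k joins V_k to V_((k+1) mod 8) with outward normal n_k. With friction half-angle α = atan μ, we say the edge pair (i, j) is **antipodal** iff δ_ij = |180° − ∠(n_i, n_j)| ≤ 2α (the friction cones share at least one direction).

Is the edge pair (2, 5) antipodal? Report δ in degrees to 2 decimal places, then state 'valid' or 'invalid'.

δ = 41.20°, valid

α = atan 0.55 = 28.81°;  2α = 57.62°
edge 2: e_2 = (+1.22, +0.09);  n_2 = (+0.0736, -0.9973)
edge 5: e_5 = (-1.70, +1.28);  n_5 = (+0.6015, +0.7989)
∠(n_2, n_5) = 138.80°
δ = |180° − 138.80°| = 41.20°
41.20° ≤ 2α = 57.62°  →  valid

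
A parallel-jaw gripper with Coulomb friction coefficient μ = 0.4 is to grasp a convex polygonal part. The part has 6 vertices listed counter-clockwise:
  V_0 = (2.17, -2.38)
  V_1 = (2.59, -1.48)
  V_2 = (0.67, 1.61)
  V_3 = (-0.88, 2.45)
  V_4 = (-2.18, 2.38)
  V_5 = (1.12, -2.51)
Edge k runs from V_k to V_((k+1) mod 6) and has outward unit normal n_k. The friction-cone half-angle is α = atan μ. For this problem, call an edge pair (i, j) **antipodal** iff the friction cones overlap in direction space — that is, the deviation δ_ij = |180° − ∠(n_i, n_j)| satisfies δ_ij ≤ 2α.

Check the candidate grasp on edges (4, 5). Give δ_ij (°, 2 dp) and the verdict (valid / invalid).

α = atan 0.4 = 21.80°;  2α = 43.60°
edge 4: e_4 = (+3.30, -4.89);  n_4 = (-0.8289, -0.5594)
edge 5: e_5 = (+1.05, +0.13);  n_5 = (+0.1229, -0.9924)
∠(n_4, n_5) = 63.04°
δ = |180° − 63.04°| = 116.96°
116.96° > 2α = 43.60°  →  invalid

δ = 116.96°, invalid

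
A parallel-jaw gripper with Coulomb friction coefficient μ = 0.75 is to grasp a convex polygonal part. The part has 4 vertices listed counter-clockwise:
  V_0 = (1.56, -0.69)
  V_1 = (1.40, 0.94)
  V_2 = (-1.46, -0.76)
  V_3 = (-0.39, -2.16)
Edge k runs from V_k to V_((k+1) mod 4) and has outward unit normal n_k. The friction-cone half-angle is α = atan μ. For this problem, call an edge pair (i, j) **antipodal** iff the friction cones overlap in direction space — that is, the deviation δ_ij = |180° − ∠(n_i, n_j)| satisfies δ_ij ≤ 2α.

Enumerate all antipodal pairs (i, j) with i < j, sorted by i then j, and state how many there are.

α = atan 0.75 = 36.87°;  2α = 73.74°
n_0 = (+0.9952, +0.0977)
n_1 = (-0.5110, +0.8596)
n_2 = (-0.7945, -0.6072)
n_3 = (+0.6020, -0.7985)
  (0,1): δ = 64.88°  ✓
  (0,2): δ = 31.78°  ✓
  (0,3): δ = 121.40°  ·
  (1,2): δ = 83.34°  ·
  (1,3): δ = 6.28°  ✓
  (2,3): δ = 90.38°  ·
antipodal pairs: 3

count = 3; pairs: (0,1), (0,2), (1,3)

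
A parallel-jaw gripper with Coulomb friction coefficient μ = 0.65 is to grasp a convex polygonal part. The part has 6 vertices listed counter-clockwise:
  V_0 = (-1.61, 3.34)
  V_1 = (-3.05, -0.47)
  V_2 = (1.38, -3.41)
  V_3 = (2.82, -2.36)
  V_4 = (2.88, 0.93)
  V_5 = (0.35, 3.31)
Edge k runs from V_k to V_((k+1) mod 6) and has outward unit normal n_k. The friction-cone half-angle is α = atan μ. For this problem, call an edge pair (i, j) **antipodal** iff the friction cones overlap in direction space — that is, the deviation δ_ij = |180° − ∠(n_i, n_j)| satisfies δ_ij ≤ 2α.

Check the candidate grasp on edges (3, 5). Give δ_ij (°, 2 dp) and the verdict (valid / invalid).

α = atan 0.65 = 33.02°;  2α = 66.05°
edge 3: e_3 = (+0.06, +3.29);  n_3 = (+0.9998, -0.0182)
edge 5: e_5 = (-1.96, +0.03);  n_5 = (+0.0153, +0.9999)
∠(n_3, n_5) = 90.17°
δ = |180° − 90.17°| = 89.83°
89.83° > 2α = 66.05°  →  invalid

δ = 89.83°, invalid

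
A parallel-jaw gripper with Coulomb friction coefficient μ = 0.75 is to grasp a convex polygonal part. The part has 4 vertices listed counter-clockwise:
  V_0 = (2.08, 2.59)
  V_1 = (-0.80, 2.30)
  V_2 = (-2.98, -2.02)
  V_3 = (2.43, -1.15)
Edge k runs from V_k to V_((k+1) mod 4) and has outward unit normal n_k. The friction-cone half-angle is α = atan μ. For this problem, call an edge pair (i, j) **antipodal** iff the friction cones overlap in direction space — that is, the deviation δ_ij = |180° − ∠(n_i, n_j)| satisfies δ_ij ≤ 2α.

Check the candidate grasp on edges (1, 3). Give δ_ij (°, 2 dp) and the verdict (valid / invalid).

α = atan 0.75 = 36.87°;  2α = 73.74°
edge 1: e_1 = (-2.18, -4.32);  n_1 = (-0.8928, +0.4505)
edge 3: e_3 = (-0.35, +3.74);  n_3 = (+0.9956, +0.0932)
∠(n_1, n_3) = 147.88°
δ = |180° − 147.88°| = 32.12°
32.12° ≤ 2α = 73.74°  →  valid

δ = 32.12°, valid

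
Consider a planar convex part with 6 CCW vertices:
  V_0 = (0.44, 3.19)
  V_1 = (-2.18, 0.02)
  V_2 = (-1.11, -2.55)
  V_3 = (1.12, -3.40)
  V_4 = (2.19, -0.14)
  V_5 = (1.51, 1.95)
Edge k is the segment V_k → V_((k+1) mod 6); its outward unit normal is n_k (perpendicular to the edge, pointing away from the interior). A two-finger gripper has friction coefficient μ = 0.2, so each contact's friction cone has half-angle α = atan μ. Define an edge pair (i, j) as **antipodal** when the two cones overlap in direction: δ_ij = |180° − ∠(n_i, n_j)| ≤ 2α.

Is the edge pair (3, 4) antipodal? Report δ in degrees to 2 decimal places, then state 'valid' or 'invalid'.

α = atan 0.2 = 11.31°;  2α = 22.62°
edge 3: e_3 = (+1.07, +3.26);  n_3 = (+0.9501, -0.3119)
edge 4: e_4 = (-0.68, +2.09);  n_4 = (+0.9509, +0.3094)
∠(n_3, n_4) = 36.19°
δ = |180° − 36.19°| = 143.81°
143.81° > 2α = 22.62°  →  invalid

δ = 143.81°, invalid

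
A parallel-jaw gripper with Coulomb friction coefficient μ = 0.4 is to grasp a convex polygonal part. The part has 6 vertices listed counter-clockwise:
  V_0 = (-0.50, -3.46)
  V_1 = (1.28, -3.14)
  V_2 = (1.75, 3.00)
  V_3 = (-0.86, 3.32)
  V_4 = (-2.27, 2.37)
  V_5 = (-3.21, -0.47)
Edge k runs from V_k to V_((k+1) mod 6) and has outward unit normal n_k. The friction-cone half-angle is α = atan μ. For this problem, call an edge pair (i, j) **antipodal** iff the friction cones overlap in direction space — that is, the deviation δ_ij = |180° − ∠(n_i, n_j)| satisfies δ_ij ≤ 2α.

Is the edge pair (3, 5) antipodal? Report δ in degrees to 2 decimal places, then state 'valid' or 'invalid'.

α = atan 0.4 = 21.80°;  2α = 43.60°
edge 3: e_3 = (-1.41, -0.95);  n_3 = (-0.5588, +0.8293)
edge 5: e_5 = (+2.71, -2.99);  n_5 = (-0.7409, -0.6716)
∠(n_3, n_5) = 98.22°
δ = |180° − 98.22°| = 81.78°
81.78° > 2α = 43.60°  →  invalid

δ = 81.78°, invalid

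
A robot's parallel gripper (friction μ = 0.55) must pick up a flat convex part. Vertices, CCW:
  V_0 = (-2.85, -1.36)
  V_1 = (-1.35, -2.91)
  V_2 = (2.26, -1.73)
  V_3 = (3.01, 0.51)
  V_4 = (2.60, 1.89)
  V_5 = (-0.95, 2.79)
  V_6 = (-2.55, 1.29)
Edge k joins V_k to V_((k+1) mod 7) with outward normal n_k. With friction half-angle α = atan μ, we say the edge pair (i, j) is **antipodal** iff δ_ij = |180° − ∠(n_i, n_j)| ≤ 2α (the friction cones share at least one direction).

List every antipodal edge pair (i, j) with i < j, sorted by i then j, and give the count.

count = 7; pairs: (0,3), (0,4), (1,4), (1,5), (2,5), (2,6), (3,6)

α = atan 0.55 = 28.81°;  2α = 57.62°
n_0 = (-0.7186, -0.6954)
n_1 = (+0.3107, -0.9505)
n_2 = (+0.9483, -0.3175)
n_3 = (+0.9586, +0.2848)
n_4 = (+0.2457, +0.9693)
n_5 = (-0.6839, +0.7295)
n_6 = (-0.9937, +0.1125)
  (0,1): δ = 115.96°  ·
  (0,2): δ = 62.57°  ·
  (0,3): δ = 27.51°  ✓
  (0,4): δ = 31.71°  ✓
  (0,5): δ = 89.09°  ·
  (0,6): δ = 129.48°  ·
  (1,2): δ = 126.61°  ·
  (1,3): δ = 91.55°  ·
  (1,4): δ = 32.33°  ✓
  (1,5): δ = 25.05°  ✓
  (1,6): δ = 65.44°  ·
  (2,3): δ = 144.94°  ·
  (2,4): δ = 85.71°  ·
  (2,5): δ = 28.34°  ✓
  (2,6): δ = 12.05°  ✓
  (3,4): δ = 120.77°  ·
  (3,5): δ = 63.39°  ·
  (3,6): δ = 23.01°  ✓
  (4,5): δ = 122.62°  ·
  (4,6): δ = 82.23°  ·
  (5,6): δ = 139.61°  ·
antipodal pairs: 7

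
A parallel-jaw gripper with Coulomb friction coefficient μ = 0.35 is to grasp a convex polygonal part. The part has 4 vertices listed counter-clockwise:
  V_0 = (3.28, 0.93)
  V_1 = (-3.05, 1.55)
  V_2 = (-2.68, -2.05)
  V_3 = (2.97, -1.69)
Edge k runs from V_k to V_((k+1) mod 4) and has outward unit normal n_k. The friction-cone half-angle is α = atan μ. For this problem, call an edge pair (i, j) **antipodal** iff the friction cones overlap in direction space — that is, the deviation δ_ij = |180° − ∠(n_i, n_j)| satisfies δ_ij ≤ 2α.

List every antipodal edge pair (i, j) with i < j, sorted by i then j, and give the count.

α = atan 0.35 = 19.29°;  2α = 38.58°
n_0 = (+0.0975, +0.9952)
n_1 = (-0.9948, -0.1022)
n_2 = (+0.0636, -0.9980)
n_3 = (+0.9931, -0.1175)
  (0,1): δ = 78.54°  ·
  (0,2): δ = 9.24°  ✓
  (0,3): δ = 88.85°  ·
  (1,2): δ = 92.22°  ·
  (1,3): δ = 12.62°  ✓
  (2,3): δ = 100.39°  ·
antipodal pairs: 2

count = 2; pairs: (0,2), (1,3)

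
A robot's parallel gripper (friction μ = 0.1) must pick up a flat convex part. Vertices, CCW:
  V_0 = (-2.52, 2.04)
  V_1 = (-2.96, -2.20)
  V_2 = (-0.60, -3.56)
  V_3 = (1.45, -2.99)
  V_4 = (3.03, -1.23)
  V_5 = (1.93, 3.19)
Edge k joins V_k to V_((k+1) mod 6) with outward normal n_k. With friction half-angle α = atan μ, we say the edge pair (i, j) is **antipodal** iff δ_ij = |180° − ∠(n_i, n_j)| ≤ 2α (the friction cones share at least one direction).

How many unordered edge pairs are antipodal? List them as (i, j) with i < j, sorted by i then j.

α = atan 0.1 = 5.71°;  2α = 11.42°
n_0 = (-0.9947, +0.1032)
n_1 = (-0.4993, -0.8664)
n_2 = (+0.2679, -0.9635)
n_3 = (+0.7441, -0.6680)
n_4 = (+0.9704, +0.2415)
n_5 = (-0.2502, +0.9682)
  (0,1): δ = 114.03°  ·
  (0,2): δ = 68.54°  ·
  (0,3): δ = 35.99°  ·
  (0,4): δ = 19.90°  ·
  (0,5): δ = 110.41°  ·
  (1,2): δ = 134.51°  ·
  (1,3): δ = 101.96°  ·
  (1,4): δ = 46.07°  ·
  (1,5): δ = 44.44°  ·
  (2,3): δ = 147.45°  ·
  (2,4): δ = 91.56°  ·
  (2,5): δ = 1.05°  ✓
  (3,4): δ = 124.11°  ·
  (3,5): δ = 33.60°  ·
  (4,5): δ = 89.49°  ·
antipodal pairs: 1

count = 1; pairs: (2,5)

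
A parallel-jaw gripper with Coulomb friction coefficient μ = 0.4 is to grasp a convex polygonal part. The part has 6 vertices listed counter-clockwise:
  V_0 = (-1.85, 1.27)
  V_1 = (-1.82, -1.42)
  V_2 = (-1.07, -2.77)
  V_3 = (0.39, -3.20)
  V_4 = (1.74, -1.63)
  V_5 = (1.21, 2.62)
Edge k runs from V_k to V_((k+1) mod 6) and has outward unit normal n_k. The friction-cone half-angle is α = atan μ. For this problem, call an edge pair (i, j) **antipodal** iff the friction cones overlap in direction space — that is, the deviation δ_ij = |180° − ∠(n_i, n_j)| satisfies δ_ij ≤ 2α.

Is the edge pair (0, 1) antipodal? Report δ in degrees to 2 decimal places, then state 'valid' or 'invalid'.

α = atan 0.4 = 21.80°;  2α = 43.60°
edge 0: e_0 = (+0.03, -2.69);  n_0 = (-0.9999, -0.0112)
edge 1: e_1 = (+0.75, -1.35);  n_1 = (-0.8742, -0.4856)
∠(n_0, n_1) = 28.42°
δ = |180° − 28.42°| = 151.58°
151.58° > 2α = 43.60°  →  invalid

δ = 151.58°, invalid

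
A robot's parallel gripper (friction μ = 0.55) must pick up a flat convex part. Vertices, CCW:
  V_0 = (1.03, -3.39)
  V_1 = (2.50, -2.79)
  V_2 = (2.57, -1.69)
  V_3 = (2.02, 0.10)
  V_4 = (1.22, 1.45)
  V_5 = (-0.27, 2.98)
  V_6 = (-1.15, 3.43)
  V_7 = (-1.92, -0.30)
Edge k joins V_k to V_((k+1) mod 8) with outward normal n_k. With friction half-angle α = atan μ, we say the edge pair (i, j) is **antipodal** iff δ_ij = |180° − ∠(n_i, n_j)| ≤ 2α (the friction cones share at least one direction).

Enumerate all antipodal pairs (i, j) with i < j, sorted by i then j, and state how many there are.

count = 11; pairs: (0,5), (0,6), (1,6), (1,7), (2,6), (2,7), (3,6), (3,7), (4,6), (4,7), (5,7)

α = atan 0.55 = 28.81°;  2α = 57.62°
n_0 = (+0.3779, -0.9258)
n_1 = (+0.9980, -0.0635)
n_2 = (+0.9559, +0.2937)
n_3 = (+0.8603, +0.5098)
n_4 = (+0.7164, +0.6977)
n_5 = (+0.4553, +0.8903)
n_6 = (-0.9794, +0.2022)
n_7 = (-0.7233, -0.6905)
  (0,1): δ = 115.84°  ·
  (0,2): δ = 95.12°  ·
  (0,3): δ = 81.55°  ·
  (0,4): δ = 67.96°  ·
  (0,5): δ = 49.29°  ✓
  (0,6): δ = 56.13°  ✓
  (0,7): δ = 111.47°  ·
  (1,2): δ = 159.28°  ·
  (1,3): δ = 145.71°  ·
  (1,4): δ = 132.12°  ·
  (1,5): δ = 113.44°  ·
  (1,6): δ = 8.02°  ✓
  (1,7): δ = 47.31°  ✓
  (2,3): δ = 166.43°  ·
  (2,4): δ = 152.84°  ·
  (2,5): δ = 134.16°  ·
  (2,6): δ = 28.74°  ✓
  (2,7): δ = 26.59°  ✓
  (3,4): δ = 166.41°  ·
  (3,5): δ = 147.73°  ·
  (3,6): δ = 42.31°  ✓
  (3,7): δ = 13.02°  ✓
  (4,5): δ = 161.32°  ·
  (4,6): δ = 55.91°  ✓
  (4,7): δ = 0.57°  ✓
  (5,6): δ = 74.58°  ·
  (5,7): δ = 19.24°  ✓
  (6,7): δ = 124.66°  ·
antipodal pairs: 11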